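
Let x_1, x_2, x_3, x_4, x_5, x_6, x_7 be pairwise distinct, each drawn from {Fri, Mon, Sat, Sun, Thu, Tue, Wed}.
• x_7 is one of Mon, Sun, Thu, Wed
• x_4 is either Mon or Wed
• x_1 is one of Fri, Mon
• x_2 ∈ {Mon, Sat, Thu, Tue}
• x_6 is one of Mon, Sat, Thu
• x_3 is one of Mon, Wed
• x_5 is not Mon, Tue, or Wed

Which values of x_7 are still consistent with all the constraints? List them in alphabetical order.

Sun, Thu

The 7 variables draw from only 7 values {Fri, Mon, Sat, Sun, Thu, Tue, Wed}, so each is used; only x_2 can be Tue, hence x_2 = Tue.
The 2 variables x_3 and x_4 are confined to {Mon, Wed}, which locks those values in; drop them from x_1, x_6, x_7.
x_1 must be Fri (only option left). Remove Fri from x_5.
No further eliminations apply; x_7 can still be any of Sun, Thu.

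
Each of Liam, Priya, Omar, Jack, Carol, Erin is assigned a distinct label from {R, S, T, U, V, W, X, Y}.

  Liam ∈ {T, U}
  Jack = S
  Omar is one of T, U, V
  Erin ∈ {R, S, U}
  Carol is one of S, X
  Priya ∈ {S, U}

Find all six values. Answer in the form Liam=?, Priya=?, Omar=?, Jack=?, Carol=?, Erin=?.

Jack's domain is down to {S}, so Jack = S. Remove S from Priya, Carol, Erin.
Carol's domain is down to {X}, so Carol = X.
Priya has just one choice, so Priya = U. Eliminate U elsewhere: Liam, Omar, Erin.
Erin must be R (only option left).
Liam's domain is down to {T}, so Liam = T. Eliminate T elsewhere: Omar.
Omar must be V (only option left).

Liam=T, Priya=U, Omar=V, Jack=S, Carol=X, Erin=R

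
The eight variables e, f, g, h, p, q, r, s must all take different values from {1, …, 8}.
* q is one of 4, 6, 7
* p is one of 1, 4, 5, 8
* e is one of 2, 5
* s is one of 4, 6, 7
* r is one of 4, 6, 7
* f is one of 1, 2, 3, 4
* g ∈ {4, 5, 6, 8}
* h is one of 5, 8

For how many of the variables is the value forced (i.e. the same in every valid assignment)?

3

The 8 variables draw from only 8 values {1, 2, 3, 4, 5, 6, 7, 8}, so each is used; only f can be 3, hence f = 3.
The 7 still-open variables draw from only 7 values {1, 2, 4, 5, 6, 7, 8}, so each is used; only p can be 1, hence p = 1.
The 6 still-open variables draw from only 6 values {2, 4, 5, 6, 7, 8}, so each is used; only e can be 2, hence e = 2.
q, r, s between them cover only {4, 6, 7} — a naked triple. Remove those values from g.
Determined: e=2, f=3, p=1. The other variables each still have more than one consistent value. That makes 3.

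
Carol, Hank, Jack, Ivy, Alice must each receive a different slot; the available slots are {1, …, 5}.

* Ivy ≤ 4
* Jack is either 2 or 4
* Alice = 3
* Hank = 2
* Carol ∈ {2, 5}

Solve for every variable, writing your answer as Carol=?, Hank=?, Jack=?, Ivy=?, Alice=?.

Carol=5, Hank=2, Jack=4, Ivy=1, Alice=3

Hank's domain is down to {2}, so Hank = 2. Remove 2 from Carol, Jack, Ivy.
Jack must be 4 (only option left). So Ivy can't be 4.
Alice has just one choice, so Alice = 3. Eliminate 3 elsewhere: Ivy.
Carol's domain is down to {5}, so Carol = 5.
That leaves Ivy = 1.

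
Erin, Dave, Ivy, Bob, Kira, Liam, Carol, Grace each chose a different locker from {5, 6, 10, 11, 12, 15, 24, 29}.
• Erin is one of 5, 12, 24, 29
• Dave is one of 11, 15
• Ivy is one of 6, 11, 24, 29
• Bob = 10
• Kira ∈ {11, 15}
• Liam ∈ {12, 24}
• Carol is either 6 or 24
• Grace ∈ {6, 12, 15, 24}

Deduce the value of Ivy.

29

Bob has just one choice, so Bob = 10.
Among the 7 still-open variables, 5 fits only Erin (and all 7 values in {5, 6, 11, 12, 15, 24, 29} must be used), so Erin = 5.
Among the 6 still-open variables, 29 fits only Ivy (and all 6 values in {6, 11, 12, 15, 24, 29} must be used), so Ivy = 29.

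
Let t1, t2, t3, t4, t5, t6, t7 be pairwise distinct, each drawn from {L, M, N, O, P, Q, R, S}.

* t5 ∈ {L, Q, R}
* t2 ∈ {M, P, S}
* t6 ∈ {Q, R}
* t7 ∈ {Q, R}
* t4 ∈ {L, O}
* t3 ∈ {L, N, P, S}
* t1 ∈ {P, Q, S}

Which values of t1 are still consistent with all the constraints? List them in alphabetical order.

P, S

t6 and t7 between them cover only {Q, R} — a naked pair. Remove those values from t1, t5.
t5's domain is down to {L}, so t5 = L. Eliminate L elsewhere: t3, t4.
t4 must be O (only option left).
No further eliminations apply; t1 can still be any of P, S.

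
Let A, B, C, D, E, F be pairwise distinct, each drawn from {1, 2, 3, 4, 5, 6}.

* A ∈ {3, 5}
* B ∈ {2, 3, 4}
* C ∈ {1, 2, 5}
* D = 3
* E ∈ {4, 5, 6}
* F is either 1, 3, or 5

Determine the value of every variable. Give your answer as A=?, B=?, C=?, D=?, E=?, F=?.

A=5, B=4, C=2, D=3, E=6, F=1

D's domain is down to {3}, so D = 3. So A, B, F can't be 3.
A must be 5 (only option left). Strike 5 from C, E, F.
That leaves F = 1. Strike 1 from C.
C must be 2 (only option left). Eliminate 2 elsewhere: B.
B must be 4 (only option left). So E can't be 4.
E must be 6 (only option left).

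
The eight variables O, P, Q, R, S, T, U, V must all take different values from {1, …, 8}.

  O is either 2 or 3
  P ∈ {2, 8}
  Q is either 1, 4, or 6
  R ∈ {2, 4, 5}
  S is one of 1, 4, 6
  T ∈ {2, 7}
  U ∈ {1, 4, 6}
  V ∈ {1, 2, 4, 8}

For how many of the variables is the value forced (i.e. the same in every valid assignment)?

3

Among the 8 variables, 3 fits only O (and all 8 values in {1, 2, 3, 4, 5, 6, 7, 8} must be used), so O = 3.
The 7 still-open variables draw from only 7 values {1, 2, 4, 5, 6, 7, 8}, so each is used; only R can be 5, hence R = 5.
Among the 6 still-open variables, 7 fits only T (and all 6 values in {1, 2, 4, 6, 7, 8} must be used), so T = 7.
Q, S, U share exactly the 3 values {1, 4, 6}; by pigeonhole those values go to them, so strike 1, 4, 6 from V.
Determined: O=3, R=5, T=7. The other variables each still have more than one consistent value. That makes 3.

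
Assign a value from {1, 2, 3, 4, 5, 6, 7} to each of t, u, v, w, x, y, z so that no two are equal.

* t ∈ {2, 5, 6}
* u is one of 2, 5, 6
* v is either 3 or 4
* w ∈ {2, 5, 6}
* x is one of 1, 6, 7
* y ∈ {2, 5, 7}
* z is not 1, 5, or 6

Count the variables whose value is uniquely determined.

2

The 7 variables together cover exactly {1, 2, 3, 4, 5, 6, 7} — 7 values for 7 variables — and 1 appears only in x's list, so x = 1.
t, u, w share exactly the 3 values {2, 5, 6}; by pigeonhole those values go to them, so strike 2, 5, 6 from y, z.
y must be 7 (only option left). Strike 7 from z.
Determined: x=1, y=7. The other variables each still have more than one consistent value. That makes 2.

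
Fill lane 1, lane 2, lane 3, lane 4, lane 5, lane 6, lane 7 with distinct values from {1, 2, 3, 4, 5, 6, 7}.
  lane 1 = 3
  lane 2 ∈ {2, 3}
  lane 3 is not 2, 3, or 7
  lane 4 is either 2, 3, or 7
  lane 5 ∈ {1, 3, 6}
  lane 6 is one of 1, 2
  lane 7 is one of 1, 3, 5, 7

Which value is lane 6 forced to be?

1

lane 1's domain is down to {3}, so lane 1 = 3. Remove 3 from lane 2, lane 4, lane 5, lane 7.
lane 2 has just one choice, so lane 2 = 2. Eliminate 2 elsewhere: lane 4, lane 6.
So lane 6 = 1.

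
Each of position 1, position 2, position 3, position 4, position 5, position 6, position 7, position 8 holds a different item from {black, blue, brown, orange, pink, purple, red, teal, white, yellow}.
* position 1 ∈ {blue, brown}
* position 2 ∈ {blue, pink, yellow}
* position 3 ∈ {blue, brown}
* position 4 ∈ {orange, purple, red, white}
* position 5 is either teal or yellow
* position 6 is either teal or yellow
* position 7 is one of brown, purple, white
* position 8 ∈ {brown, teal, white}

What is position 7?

The 2 variables position 1 and position 3 are confined to {blue, brown}, which locks those values in; drop them from position 2, position 7, position 8.
The 2 variables position 5 and position 6 are confined to {teal, yellow}, which locks those values in; drop them from position 2, position 8.
position 2 has just one choice, so position 2 = pink.
That leaves position 8 = white. Strike white from position 4, position 7.
So position 7 = purple.

purple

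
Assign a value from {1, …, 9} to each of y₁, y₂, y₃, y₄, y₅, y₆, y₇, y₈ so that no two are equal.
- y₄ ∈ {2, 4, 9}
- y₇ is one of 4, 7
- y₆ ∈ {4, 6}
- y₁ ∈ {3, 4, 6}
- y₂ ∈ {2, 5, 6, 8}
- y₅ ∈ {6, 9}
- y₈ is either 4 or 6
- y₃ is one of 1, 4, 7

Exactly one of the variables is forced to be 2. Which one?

y₆ and y₈ between them cover only {4, 6} — a naked pair. Remove those values from y₁, y₂, y₃, y₄, y₅, y₇.
y₁ has just one choice, so y₁ = 3.
That leaves y₅ = 9. Eliminate 9 elsewhere: y₄.
So 2 goes to y₄.

y₄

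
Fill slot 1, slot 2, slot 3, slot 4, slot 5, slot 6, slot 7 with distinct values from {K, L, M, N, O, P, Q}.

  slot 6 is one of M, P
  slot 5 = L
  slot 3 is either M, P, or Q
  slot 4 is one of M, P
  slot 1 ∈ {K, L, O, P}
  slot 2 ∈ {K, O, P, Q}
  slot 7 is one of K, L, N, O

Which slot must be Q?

slot 5's domain is down to {L}, so slot 5 = L. Remove L from slot 1, slot 7.
Among the 6 still-open variables, N fits only slot 7 (and all 6 values in {K, M, N, O, P, Q} must be used), so slot 7 = N.
The 2 variables slot 4 and slot 6 are confined to {M, P}, which locks those values in; drop them from slot 1, slot 2, slot 3.
So Q goes to slot 3.

slot 3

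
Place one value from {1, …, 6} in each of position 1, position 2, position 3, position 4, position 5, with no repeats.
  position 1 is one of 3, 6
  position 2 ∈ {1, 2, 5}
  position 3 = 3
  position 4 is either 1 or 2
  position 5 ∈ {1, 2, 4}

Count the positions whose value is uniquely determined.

position 3 must be 3 (only option left). Eliminate 3 elsewhere: position 1.
position 1's domain is down to {6}, so position 1 = 6.
Determined: position 1=6, position 3=3. The other positions each still have more than one consistent value. That makes 2.

2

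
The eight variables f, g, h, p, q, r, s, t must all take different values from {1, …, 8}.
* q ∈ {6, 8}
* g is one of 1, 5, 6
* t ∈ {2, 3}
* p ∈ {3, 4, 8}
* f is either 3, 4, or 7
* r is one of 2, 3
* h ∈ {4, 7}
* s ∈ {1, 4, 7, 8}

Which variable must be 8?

p

The 8 variables draw from only 8 values {1, 2, 3, 4, 5, 6, 7, 8}, so each is used; only g can be 5, hence g = 5.
The 7 still-open variables draw from only 7 values {1, 2, 3, 4, 6, 7, 8}, so each is used; only s can be 1, hence s = 1.
The 6 still-open variables draw from only 6 values {2, 3, 4, 6, 7, 8}, so each is used; only q can be 6, hence q = 6.
The 5 still-open variables draw from only 5 values {2, 3, 4, 7, 8}, so each is used; only p can be 8, hence p = 8.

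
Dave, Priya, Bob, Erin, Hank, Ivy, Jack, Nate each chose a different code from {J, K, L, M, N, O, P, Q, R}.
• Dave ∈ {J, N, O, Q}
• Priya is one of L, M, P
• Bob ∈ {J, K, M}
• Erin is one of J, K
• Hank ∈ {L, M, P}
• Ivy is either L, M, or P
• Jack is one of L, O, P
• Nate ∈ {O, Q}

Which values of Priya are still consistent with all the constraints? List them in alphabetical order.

The 8 variables together cover exactly {J, K, L, M, N, O, P, Q} — 8 values for 8 variables — and N appears only in Dave's list, so Dave = N.
Among the 7 still-open variables, Q fits only Nate (and all 7 values in {J, K, L, M, O, P, Q} must be used), so Nate = Q.
The 6 still-open variables draw from only 6 values {J, K, L, M, O, P}, so each is used; only Jack can be O, hence Jack = O.
Priya, Hank, Ivy share exactly the 3 values {L, M, P}; by pigeonhole those values go to them, so strike L, M, P from Bob.
No further eliminations apply; Priya can still be any of L, M, P.

L, M, P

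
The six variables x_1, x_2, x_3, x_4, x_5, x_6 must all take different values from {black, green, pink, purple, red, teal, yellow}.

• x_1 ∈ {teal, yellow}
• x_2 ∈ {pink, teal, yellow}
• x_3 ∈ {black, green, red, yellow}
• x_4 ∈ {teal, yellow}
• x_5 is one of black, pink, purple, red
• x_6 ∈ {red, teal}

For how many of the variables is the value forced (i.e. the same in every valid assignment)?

x_1 and x_4 between them cover only {teal, yellow} — a naked pair. Remove those values from x_2, x_3, x_6.
x_2 has just one choice, so x_2 = pink. So x_5 can't be pink.
x_6 must be red (only option left). Remove red from x_3, x_5.
Determined: x_2=pink, x_6=red. The other variables each still have more than one consistent value. That makes 2.

2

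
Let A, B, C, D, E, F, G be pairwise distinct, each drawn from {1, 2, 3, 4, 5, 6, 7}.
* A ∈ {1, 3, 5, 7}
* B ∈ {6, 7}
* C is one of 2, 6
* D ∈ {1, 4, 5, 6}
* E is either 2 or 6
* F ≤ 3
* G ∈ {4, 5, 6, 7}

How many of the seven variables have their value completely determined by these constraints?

C and E share exactly the 2 values {2, 6}; by pigeonhole those values go to them, so strike 2, 6 from B, D, F, G.
B must be 7 (only option left). Eliminate 7 elsewhere: A, G.
Determined: B=7. The other variables each still have more than one consistent value. That makes 1.

1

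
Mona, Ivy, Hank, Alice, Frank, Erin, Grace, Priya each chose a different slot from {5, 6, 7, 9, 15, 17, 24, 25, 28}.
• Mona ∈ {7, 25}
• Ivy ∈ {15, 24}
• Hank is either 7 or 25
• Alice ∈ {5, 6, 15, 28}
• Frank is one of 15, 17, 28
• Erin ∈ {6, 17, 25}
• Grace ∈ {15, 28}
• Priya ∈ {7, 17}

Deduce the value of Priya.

17

The 8 variables draw from only 8 values {5, 6, 7, 15, 17, 24, 25, 28}, so each is used; only Alice can be 5, hence Alice = 5.
The 7 still-open variables together cover exactly {6, 7, 15, 17, 24, 25, 28} — 7 values for 7 variables — and 6 appears only in Erin's list, so Erin = 6.
The 6 still-open variables draw from only 6 values {7, 15, 17, 24, 25, 28}, so each is used; only Ivy can be 24, hence Ivy = 24.
Mona and Hank share exactly the 2 values {7, 25}; by pigeonhole those values go to them, so strike 7, 25 from Priya.
So Priya = 17.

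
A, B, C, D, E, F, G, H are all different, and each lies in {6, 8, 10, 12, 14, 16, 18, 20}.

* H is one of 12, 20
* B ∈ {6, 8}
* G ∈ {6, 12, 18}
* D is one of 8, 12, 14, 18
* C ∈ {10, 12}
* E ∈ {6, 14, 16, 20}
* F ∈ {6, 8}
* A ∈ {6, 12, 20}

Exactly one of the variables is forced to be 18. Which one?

Among the 8 variables, 10 fits only C (and all 8 values in {6, 8, 10, 12, 14, 16, 18, 20} must be used), so C = 10.
Among the 7 still-open variables, 16 fits only E (and all 7 values in {6, 8, 12, 14, 16, 18, 20} must be used), so E = 16.
The 6 still-open variables draw from only 6 values {6, 8, 12, 14, 18, 20}, so each is used; only D can be 14, hence D = 14.
The 5 still-open variables draw from only 5 values {6, 8, 12, 18, 20}, so each is used; only G can be 18, hence G = 18.

G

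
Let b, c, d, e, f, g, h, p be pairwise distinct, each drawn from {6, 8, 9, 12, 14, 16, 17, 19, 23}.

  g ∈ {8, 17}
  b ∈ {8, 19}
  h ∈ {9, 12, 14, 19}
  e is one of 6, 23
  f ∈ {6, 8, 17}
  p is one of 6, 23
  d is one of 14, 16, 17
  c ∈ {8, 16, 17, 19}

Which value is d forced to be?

e and p between them cover only {6, 23} — a naked pair. Remove those values from f.
f and g between them cover only {8, 17} — a naked pair. Remove those values from b, c, d.
b's domain is down to {19}, so b = 19. So c, h can't be 19.
c's domain is down to {16}, so c = 16. So d can't be 16.
So d = 14.

14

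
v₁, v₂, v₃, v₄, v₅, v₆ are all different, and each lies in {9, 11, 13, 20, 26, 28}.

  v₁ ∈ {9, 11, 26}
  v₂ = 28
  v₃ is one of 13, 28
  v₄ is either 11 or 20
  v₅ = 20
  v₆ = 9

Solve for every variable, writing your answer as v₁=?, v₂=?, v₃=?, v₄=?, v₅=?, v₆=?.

v₁=26, v₂=28, v₃=13, v₄=11, v₅=20, v₆=9

v₂ has just one choice, so v₂ = 28. Remove 28 from v₃.
v₃ has just one choice, so v₃ = 13.
That leaves v₅ = 20. Strike 20 from v₄.
v₆ has just one choice, so v₆ = 9. Eliminate 9 elsewhere: v₁.
v₄'s domain is down to {11}, so v₄ = 11. Eliminate 11 elsewhere: v₁.
That leaves v₁ = 26.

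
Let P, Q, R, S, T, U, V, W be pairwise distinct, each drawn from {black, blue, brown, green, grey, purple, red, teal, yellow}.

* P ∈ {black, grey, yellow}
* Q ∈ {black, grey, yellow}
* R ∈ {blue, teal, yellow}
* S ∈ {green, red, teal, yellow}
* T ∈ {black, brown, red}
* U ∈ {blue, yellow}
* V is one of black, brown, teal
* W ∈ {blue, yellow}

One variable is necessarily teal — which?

Among the 8 variables, green fits only S (and all 8 values in {black, blue, brown, green, grey, red, teal, yellow} must be used), so S = green.
The 7 still-open variables together cover exactly {black, blue, brown, grey, red, teal, yellow} — 7 values for 7 variables — and red appears only in T's list, so T = red.
The 6 still-open variables together cover exactly {black, blue, brown, grey, teal, yellow} — 6 values for 6 variables — and brown appears only in V's list, so V = brown.
The 5 still-open variables together cover exactly {black, blue, grey, teal, yellow} — 5 values for 5 variables — and teal appears only in R's list, so R = teal.

R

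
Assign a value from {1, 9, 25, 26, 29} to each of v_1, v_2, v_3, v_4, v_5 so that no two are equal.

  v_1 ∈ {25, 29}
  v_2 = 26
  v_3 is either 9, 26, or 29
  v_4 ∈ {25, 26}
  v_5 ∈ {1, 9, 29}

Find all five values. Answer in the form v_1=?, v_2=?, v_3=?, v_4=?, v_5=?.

v_1=29, v_2=26, v_3=9, v_4=25, v_5=1

v_2 must be 26 (only option left). Strike 26 from v_3, v_4.
v_4's domain is down to {25}, so v_4 = 25. Remove 25 from v_1.
v_1 has just one choice, so v_1 = 29. Strike 29 from v_3, v_5.
That leaves v_3 = 9. Eliminate 9 elsewhere: v_5.
v_5 has just one choice, so v_5 = 1.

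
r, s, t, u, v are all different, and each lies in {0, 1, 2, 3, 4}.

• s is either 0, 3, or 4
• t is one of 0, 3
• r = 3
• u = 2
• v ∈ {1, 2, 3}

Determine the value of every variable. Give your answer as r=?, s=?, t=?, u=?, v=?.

r's domain is down to {3}, so r = 3. Remove 3 from s, t, v.
t's domain is down to {0}, so t = 0. Eliminate 0 elsewhere: s.
u has just one choice, so u = 2. Eliminate 2 elsewhere: v.
That leaves v = 1.
s's domain is down to {4}, so s = 4.

r=3, s=4, t=0, u=2, v=1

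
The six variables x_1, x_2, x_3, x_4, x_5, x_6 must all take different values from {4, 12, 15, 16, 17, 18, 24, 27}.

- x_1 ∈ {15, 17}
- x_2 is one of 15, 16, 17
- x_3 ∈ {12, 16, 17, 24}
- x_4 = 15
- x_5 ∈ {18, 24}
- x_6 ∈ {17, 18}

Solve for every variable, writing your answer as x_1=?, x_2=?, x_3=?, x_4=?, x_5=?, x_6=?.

x_4's domain is down to {15}, so x_4 = 15. Eliminate 15 elsewhere: x_1, x_2.
x_1's domain is down to {17}, so x_1 = 17. Eliminate 17 elsewhere: x_2, x_3, x_6.
x_2's domain is down to {16}, so x_2 = 16. Eliminate 16 elsewhere: x_3.
That leaves x_6 = 18. Strike 18 from x_5.
x_5's domain is down to {24}, so x_5 = 24. Strike 24 from x_3.
x_3's domain is down to {12}, so x_3 = 12.

x_1=17, x_2=16, x_3=12, x_4=15, x_5=24, x_6=18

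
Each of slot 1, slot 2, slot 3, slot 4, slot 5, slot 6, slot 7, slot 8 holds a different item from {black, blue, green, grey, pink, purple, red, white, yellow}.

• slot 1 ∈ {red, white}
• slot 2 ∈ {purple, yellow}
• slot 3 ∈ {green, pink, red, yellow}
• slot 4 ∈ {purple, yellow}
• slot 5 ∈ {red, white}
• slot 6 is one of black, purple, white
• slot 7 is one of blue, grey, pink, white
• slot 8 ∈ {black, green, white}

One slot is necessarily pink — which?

slot 3

The 2 variables slot 1 and slot 5 are confined to {red, white}, which locks those values in; drop them from slot 3, slot 6, slot 7, slot 8.
The 2 variables slot 2 and slot 4 are confined to {purple, yellow}, which locks those values in; drop them from slot 3, slot 6.
slot 6 must be black (only option left). Strike black from slot 8.
slot 8 has just one choice, so slot 8 = green. So slot 3 can't be green.
So pink goes to slot 3.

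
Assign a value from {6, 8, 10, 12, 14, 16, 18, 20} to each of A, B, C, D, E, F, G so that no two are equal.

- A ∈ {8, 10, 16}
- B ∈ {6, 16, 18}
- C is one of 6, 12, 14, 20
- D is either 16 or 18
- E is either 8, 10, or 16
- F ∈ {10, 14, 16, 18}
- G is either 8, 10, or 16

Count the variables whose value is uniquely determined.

3

A, E, G between them cover only {8, 10, 16} — a naked triple. Remove those values from B, D, F.
That leaves D = 18. Remove 18 from B, F.
F has just one choice, so F = 14. So C can't be 14.
B has just one choice, so B = 6. So C can't be 6.
Determined: B=6, D=18, F=14. The other variables each still have more than one consistent value. That makes 3.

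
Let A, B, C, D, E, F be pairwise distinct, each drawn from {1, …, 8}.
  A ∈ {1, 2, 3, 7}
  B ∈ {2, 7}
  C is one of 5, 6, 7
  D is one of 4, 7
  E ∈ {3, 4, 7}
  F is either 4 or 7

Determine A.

The 2 variables D and F are confined to {4, 7}, which locks those values in; drop them from A, B, C, E.
B has just one choice, so B = 2. Remove 2 from A.
E must be 3 (only option left). Remove 3 from A.
So A = 1.

1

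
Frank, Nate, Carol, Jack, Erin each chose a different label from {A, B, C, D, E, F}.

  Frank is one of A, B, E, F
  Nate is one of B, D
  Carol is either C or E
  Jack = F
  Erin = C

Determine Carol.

E

Jack's domain is down to {F}, so Jack = F. So Frank can't be F.
Erin's domain is down to {C}, so Erin = C. So Carol can't be C.
So Carol = E.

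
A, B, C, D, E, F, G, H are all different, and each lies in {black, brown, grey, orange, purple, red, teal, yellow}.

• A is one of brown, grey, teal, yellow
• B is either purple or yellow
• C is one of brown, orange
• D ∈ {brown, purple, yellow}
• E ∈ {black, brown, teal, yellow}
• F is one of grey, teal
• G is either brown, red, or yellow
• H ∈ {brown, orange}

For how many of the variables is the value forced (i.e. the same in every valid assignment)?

2

Among the 8 variables, black fits only E (and all 8 values in {black, brown, grey, orange, purple, red, teal, yellow} must be used), so E = black.
The 7 still-open variables together cover exactly {brown, grey, orange, purple, red, teal, yellow} — 7 values for 7 variables — and red appears only in G's list, so G = red.
C and H between them cover only {brown, orange} — a naked pair. Remove those values from A, D.
B and D between them cover only {purple, yellow} — a naked pair. Remove those values from A.
Determined: E=black, G=red. The other variables each still have more than one consistent value. That makes 2.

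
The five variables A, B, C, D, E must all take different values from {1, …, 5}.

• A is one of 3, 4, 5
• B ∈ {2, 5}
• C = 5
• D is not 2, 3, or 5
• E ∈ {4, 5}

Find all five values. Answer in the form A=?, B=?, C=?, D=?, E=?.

C has just one choice, so C = 5. Remove 5 from A, B, E.
E's domain is down to {4}, so E = 4. Remove 4 from A, D.
That leaves A = 3.
That leaves B = 2.
D must be 1 (only option left).

A=3, B=2, C=5, D=1, E=4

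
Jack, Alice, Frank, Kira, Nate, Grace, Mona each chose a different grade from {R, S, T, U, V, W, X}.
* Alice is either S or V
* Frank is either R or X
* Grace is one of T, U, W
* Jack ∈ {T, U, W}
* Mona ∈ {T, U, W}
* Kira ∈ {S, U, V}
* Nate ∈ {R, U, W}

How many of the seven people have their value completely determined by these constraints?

2

Among the 7 variables, X fits only Frank (and all 7 values in {R, S, T, U, V, W, X} must be used), so Frank = X.
Among the 6 still-open variables, R fits only Nate (and all 6 values in {R, S, T, U, V, W} must be used), so Nate = R.
Jack, Grace, Mona between them cover only {T, U, W} — a naked triple. Remove those values from Kira.
Determined: Frank=X, Nate=R. The other people each still have more than one consistent value. That makes 2.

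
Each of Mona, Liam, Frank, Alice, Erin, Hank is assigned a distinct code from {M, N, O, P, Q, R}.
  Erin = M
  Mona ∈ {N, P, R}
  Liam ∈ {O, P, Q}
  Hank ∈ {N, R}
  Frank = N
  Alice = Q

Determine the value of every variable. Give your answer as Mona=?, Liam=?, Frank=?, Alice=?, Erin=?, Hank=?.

Mona=P, Liam=O, Frank=N, Alice=Q, Erin=M, Hank=R

Frank's domain is down to {N}, so Frank = N. So Mona, Hank can't be N.
Alice's domain is down to {Q}, so Alice = Q. Eliminate Q elsewhere: Liam.
Erin has just one choice, so Erin = M.
Hank has just one choice, so Hank = R. Strike R from Mona.
Mona has just one choice, so Mona = P. So Liam can't be P.
Liam has just one choice, so Liam = O.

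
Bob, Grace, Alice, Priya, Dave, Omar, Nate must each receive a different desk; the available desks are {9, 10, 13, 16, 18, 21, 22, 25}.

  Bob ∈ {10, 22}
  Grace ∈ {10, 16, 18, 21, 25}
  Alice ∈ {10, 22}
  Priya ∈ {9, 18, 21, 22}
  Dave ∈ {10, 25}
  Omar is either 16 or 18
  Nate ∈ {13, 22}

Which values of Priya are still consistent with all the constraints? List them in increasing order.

The 2 variables Bob and Alice are confined to {10, 22}, which locks those values in; drop them from Grace, Priya, Dave, Nate.
That leaves Dave = 25. Strike 25 from Grace.
Nate has just one choice, so Nate = 13.
No further eliminations apply; Priya can still be any of 9, 18, 21.

9, 18, 21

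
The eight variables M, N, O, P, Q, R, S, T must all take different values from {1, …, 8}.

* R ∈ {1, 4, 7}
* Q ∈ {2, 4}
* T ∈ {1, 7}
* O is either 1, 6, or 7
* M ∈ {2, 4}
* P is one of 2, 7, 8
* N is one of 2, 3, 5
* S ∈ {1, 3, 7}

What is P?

Among the 8 variables, 5 fits only N (and all 8 values in {1, 2, 3, 4, 5, 6, 7, 8} must be used), so N = 5.
The 7 still-open variables draw from only 7 values {1, 2, 3, 4, 6, 7, 8}, so each is used; only S can be 3, hence S = 3.
The 6 still-open variables together cover exactly {1, 2, 4, 6, 7, 8} — 6 values for 6 variables — and 6 appears only in O's list, so O = 6.
The 5 still-open variables draw from only 5 values {1, 2, 4, 7, 8}, so each is used; only P can be 8, hence P = 8.

8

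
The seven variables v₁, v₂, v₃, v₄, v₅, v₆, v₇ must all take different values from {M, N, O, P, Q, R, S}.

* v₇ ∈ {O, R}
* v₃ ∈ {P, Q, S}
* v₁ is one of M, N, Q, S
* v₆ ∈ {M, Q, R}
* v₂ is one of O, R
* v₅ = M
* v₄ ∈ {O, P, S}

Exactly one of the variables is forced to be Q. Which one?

v₅'s domain is down to {M}, so v₅ = M. So v₁, v₆ can't be M.
The 6 still-open variables together cover exactly {N, O, P, Q, R, S} — 6 values for 6 variables — and N appears only in v₁'s list, so v₁ = N.
v₂ and v₇ share exactly the 2 values {O, R}; by pigeonhole those values go to them, so strike O, R from v₄, v₆.
So Q goes to v₆.

v₆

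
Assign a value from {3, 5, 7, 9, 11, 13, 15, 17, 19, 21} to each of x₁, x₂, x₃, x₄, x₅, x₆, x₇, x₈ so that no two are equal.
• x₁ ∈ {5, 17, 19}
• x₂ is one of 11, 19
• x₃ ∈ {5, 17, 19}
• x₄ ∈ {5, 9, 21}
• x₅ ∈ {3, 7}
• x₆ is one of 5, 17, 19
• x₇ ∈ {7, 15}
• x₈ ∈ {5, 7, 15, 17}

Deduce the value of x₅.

x₁, x₃, x₆ share exactly the 3 values {5, 17, 19}; by pigeonhole those values go to them, so strike 5, 17, 19 from x₂, x₄, x₈.
That leaves x₂ = 11.
x₇ and x₈ between them cover only {7, 15} — a naked pair. Remove those values from x₅.
So x₅ = 3.

3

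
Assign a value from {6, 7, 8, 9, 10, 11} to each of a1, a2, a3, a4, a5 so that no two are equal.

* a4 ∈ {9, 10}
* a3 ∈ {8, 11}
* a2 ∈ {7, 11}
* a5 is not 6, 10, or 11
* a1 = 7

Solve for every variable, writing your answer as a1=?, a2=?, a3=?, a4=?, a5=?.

a1=7, a2=11, a3=8, a4=10, a5=9

a1 has just one choice, so a1 = 7. Strike 7 from a2, a5.
a2 must be 11 (only option left). Remove 11 from a3.
a3 has just one choice, so a3 = 8. Strike 8 from a5.
a5 must be 9 (only option left). So a4 can't be 9.
a4 must be 10 (only option left).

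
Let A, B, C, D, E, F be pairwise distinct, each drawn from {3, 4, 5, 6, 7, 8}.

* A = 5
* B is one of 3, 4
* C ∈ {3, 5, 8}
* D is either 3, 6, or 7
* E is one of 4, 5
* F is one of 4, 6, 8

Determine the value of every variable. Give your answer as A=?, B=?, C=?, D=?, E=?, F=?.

A must be 5 (only option left). Strike 5 from C, E.
That leaves E = 4. So B, F can't be 4.
B has just one choice, so B = 3. Remove 3 from C, D.
C has just one choice, so C = 8. Remove 8 from F.
F has just one choice, so F = 6. So D can't be 6.
D has just one choice, so D = 7.

A=5, B=3, C=8, D=7, E=4, F=6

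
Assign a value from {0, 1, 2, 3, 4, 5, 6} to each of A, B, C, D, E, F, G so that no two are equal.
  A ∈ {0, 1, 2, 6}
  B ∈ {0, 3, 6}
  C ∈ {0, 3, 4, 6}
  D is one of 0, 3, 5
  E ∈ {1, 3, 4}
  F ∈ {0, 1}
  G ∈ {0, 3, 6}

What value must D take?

5

The 7 variables draw from only 7 values {0, 1, 2, 3, 4, 5, 6}, so each is used; only A can be 2, hence A = 2.
The 6 still-open variables together cover exactly {0, 1, 3, 4, 5, 6} — 6 values for 6 variables — and 5 appears only in D's list, so D = 5.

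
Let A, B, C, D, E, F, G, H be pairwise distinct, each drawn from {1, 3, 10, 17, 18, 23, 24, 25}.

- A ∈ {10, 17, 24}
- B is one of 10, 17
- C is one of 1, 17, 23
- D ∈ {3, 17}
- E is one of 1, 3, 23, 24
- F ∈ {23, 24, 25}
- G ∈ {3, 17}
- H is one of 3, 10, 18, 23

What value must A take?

The 8 variables draw from only 8 values {1, 3, 10, 17, 18, 23, 24, 25}, so each is used; only H can be 18, hence H = 18.
Among the 7 still-open variables, 25 fits only F (and all 7 values in {1, 3, 10, 17, 23, 24, 25} must be used), so F = 25.
D and G between them cover only {3, 17} — a naked pair. Remove those values from A, B, C, E.
B must be 10 (only option left). Remove 10 from A.
So A = 24.

24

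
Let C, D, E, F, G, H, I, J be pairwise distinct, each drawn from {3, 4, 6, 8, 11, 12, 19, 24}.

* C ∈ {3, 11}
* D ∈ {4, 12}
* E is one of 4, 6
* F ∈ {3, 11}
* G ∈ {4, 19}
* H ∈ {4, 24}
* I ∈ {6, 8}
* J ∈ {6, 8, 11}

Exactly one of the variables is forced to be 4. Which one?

Among the 8 variables, 12 fits only D (and all 8 values in {3, 4, 6, 8, 11, 12, 19, 24} must be used), so D = 12.
The 7 still-open variables draw from only 7 values {3, 4, 6, 8, 11, 19, 24}, so each is used; only G can be 19, hence G = 19.
Among the 6 still-open variables, 24 fits only H (and all 6 values in {3, 4, 6, 8, 11, 24} must be used), so H = 24.
Among the 5 still-open variables, 4 fits only E (and all 5 values in {3, 4, 6, 8, 11} must be used), so E = 4.

E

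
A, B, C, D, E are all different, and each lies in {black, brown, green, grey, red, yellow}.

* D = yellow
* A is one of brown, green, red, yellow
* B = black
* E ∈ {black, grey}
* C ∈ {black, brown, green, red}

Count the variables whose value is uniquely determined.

3

B's domain is down to {black}, so B = black. So C, E can't be black.
D must be yellow (only option left). So A can't be yellow.
E must be grey (only option left).
Determined: B=black, D=yellow, E=grey. The other variables each still have more than one consistent value. That makes 3.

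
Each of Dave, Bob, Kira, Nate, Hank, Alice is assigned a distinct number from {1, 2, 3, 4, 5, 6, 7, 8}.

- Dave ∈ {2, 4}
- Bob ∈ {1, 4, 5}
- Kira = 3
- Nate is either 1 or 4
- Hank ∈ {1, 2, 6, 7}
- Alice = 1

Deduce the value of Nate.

Kira's domain is down to {3}, so Kira = 3.
That leaves Alice = 1. Strike 1 from Bob, Nate, Hank.
So Nate = 4.

4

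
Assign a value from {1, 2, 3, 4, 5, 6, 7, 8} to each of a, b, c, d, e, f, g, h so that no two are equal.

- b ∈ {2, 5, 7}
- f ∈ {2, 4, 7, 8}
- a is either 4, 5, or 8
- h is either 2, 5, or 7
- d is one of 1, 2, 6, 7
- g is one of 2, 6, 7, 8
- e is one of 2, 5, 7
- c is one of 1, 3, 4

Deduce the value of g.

The 8 variables together cover exactly {1, 2, 3, 4, 5, 6, 7, 8} — 8 values for 8 variables — and 3 appears only in c's list, so c = 3.
Among the 7 still-open variables, 1 fits only d (and all 7 values in {1, 2, 4, 5, 6, 7, 8} must be used), so d = 1.
The 6 still-open variables together cover exactly {2, 4, 5, 6, 7, 8} — 6 values for 6 variables — and 6 appears only in g's list, so g = 6.

6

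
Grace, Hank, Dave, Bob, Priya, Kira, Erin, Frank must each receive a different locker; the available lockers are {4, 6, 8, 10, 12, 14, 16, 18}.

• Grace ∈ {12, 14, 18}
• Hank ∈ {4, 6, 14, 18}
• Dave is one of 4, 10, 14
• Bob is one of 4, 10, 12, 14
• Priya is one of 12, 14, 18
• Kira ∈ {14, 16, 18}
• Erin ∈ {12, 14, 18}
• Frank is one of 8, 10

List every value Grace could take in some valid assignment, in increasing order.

12, 14, 18

The 8 variables draw from only 8 values {4, 6, 8, 10, 12, 14, 16, 18}, so each is used; only Hank can be 6, hence Hank = 6.
The 7 still-open variables draw from only 7 values {4, 8, 10, 12, 14, 16, 18}, so each is used; only Frank can be 8, hence Frank = 8.
The 6 still-open variables draw from only 6 values {4, 10, 12, 14, 16, 18}, so each is used; only Kira can be 16, hence Kira = 16.
Grace, Priya, Erin share exactly the 3 values {12, 14, 18}; by pigeonhole those values go to them, so strike 12, 14, 18 from Dave, Bob.
No further eliminations apply; Grace can still be any of 12, 14, 18.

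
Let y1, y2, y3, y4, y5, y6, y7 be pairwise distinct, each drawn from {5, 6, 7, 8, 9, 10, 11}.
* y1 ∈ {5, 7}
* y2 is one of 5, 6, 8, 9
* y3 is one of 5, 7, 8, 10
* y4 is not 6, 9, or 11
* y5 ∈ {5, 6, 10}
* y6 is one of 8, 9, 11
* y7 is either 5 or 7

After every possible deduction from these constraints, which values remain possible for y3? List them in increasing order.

8, 10

The 7 variables draw from only 7 values {5, 6, 7, 8, 9, 10, 11}, so each is used; only y6 can be 11, hence y6 = 11.
Among the 6 still-open variables, 9 fits only y2 (and all 6 values in {5, 6, 7, 8, 9, 10} must be used), so y2 = 9.
The 5 still-open variables draw from only 5 values {5, 6, 7, 8, 10}, so each is used; only y5 can be 6, hence y5 = 6.
y1 and y7 between them cover only {5, 7} — a naked pair. Remove those values from y3, y4.
No further eliminations apply; y3 can still be any of 8, 10.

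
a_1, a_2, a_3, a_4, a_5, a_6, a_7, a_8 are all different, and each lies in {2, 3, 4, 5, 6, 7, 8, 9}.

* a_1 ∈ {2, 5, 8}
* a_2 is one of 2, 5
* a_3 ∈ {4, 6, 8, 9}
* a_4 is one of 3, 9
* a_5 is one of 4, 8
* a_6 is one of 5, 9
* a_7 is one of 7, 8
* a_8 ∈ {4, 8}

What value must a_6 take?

The 8 variables together cover exactly {2, 3, 4, 5, 6, 7, 8, 9} — 8 values for 8 variables — and 3 appears only in a_4's list, so a_4 = 3.
The 7 still-open variables together cover exactly {2, 4, 5, 6, 7, 8, 9} — 7 values for 7 variables — and 6 appears only in a_3's list, so a_3 = 6.
The 6 still-open variables together cover exactly {2, 4, 5, 7, 8, 9} — 6 values for 6 variables — and 7 appears only in a_7's list, so a_7 = 7.
The 5 still-open variables draw from only 5 values {2, 4, 5, 8, 9}, so each is used; only a_6 can be 9, hence a_6 = 9.

9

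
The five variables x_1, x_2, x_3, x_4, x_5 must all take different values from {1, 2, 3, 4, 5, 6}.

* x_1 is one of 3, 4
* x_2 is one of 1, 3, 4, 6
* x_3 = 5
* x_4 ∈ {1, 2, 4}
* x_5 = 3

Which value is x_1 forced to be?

x_3's domain is down to {5}, so x_3 = 5.
x_5's domain is down to {3}, so x_5 = 3. Eliminate 3 elsewhere: x_1, x_2.
So x_1 = 4.

4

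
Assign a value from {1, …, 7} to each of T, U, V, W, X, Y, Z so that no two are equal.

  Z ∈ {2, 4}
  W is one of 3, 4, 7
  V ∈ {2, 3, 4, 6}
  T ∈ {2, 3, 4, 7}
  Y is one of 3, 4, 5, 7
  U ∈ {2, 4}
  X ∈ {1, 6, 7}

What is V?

6

Among the 7 variables, 1 fits only X (and all 7 values in {1, 2, 3, 4, 5, 6, 7} must be used), so X = 1.
The 6 still-open variables draw from only 6 values {2, 3, 4, 5, 6, 7}, so each is used; only Y can be 5, hence Y = 5.
Among the 5 still-open variables, 6 fits only V (and all 5 values in {2, 3, 4, 6, 7} must be used), so V = 6.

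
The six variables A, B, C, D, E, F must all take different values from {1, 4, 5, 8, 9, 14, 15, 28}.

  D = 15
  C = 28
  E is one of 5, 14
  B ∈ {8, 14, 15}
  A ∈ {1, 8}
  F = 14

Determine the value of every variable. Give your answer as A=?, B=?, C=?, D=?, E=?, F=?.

C's domain is down to {28}, so C = 28.
D must be 15 (only option left). So B can't be 15.
F has just one choice, so F = 14. Strike 14 from B, E.
B must be 8 (only option left). Remove 8 from A.
E's domain is down to {5}, so E = 5.
That leaves A = 1.

A=1, B=8, C=28, D=15, E=5, F=14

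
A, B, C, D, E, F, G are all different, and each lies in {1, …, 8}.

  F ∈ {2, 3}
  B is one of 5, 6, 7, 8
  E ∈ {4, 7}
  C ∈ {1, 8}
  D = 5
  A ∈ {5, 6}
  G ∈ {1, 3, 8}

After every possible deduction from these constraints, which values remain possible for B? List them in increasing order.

D must be 5 (only option left). Remove 5 from A, B.
That leaves A = 6. Strike 6 from B.
No further eliminations apply; B can still be any of 7, 8.

7, 8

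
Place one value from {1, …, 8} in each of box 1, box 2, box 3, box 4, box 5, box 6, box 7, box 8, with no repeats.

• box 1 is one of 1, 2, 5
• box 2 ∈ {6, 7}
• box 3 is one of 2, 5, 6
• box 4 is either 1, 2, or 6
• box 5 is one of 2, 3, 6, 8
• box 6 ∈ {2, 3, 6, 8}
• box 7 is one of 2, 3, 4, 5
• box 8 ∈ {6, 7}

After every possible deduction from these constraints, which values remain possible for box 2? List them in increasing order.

6, 7

The 8 variables draw from only 8 values {1, 2, 3, 4, 5, 6, 7, 8}, so each is used; only box 7 can be 4, hence box 7 = 4.
The 2 variables box 2 and box 8 are confined to {6, 7}, which locks those values in; drop them from box 3, box 4, box 5, box 6.
box 1, box 3, box 4 share exactly the 3 values {1, 2, 5}; by pigeonhole those values go to them, so strike 1, 2, 5 from box 5, box 6.
No further eliminations apply; box 2 can still be any of 6, 7.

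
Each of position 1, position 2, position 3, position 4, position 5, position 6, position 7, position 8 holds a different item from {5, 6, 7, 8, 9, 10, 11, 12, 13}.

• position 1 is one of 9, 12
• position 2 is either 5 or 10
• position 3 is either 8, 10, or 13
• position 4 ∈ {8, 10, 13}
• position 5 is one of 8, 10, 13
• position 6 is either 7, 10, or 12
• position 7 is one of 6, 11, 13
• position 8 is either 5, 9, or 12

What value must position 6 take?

7

position 3, position 4, position 5 between them cover only {8, 10, 13} — a naked triple. Remove those values from position 2, position 6, position 7.
position 2's domain is down to {5}, so position 2 = 5. Eliminate 5 elsewhere: position 8.
position 1 and position 8 share exactly the 2 values {9, 12}; by pigeonhole those values go to them, so strike 9, 12 from position 6.
So position 6 = 7.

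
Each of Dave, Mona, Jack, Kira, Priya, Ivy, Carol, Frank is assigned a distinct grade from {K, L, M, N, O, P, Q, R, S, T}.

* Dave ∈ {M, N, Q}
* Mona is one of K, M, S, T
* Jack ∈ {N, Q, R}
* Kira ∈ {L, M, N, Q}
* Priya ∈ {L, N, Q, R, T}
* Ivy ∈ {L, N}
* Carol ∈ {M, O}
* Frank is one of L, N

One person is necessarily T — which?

Priya

The 2 variables Ivy and Frank are confined to {L, N}, which locks those values in; drop them from Dave, Jack, Kira, Priya.
Dave and Kira between them cover only {M, Q} — a naked pair. Remove those values from Mona, Jack, Priya, Carol.
That leaves Jack = R. So Priya can't be R.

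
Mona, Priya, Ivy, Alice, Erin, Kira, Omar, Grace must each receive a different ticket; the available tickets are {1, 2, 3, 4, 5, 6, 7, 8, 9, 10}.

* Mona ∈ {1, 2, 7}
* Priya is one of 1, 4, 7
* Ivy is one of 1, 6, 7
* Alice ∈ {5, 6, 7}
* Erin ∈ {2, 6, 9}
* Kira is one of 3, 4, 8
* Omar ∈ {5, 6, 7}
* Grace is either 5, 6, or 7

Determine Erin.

9

Alice, Omar, Grace share exactly the 3 values {5, 6, 7}; by pigeonhole those values go to them, so strike 5, 6, 7 from Mona, Priya, Ivy, Erin.
Ivy's domain is down to {1}, so Ivy = 1. Remove 1 from Mona, Priya.
That leaves Mona = 2. So Erin can't be 2.
So Erin = 9.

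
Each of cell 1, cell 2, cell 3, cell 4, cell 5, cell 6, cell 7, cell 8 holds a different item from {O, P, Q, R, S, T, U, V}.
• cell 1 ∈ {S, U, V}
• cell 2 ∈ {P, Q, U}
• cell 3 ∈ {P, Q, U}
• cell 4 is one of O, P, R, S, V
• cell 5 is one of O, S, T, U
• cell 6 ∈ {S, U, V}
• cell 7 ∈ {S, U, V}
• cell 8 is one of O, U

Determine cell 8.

O

Among the 8 variables, R fits only cell 4 (and all 8 values in {O, P, Q, R, S, T, U, V} must be used), so cell 4 = R.
The 7 still-open variables together cover exactly {O, P, Q, S, T, U, V} — 7 values for 7 variables — and T appears only in cell 5's list, so cell 5 = T.
The 6 still-open variables draw from only 6 values {O, P, Q, S, U, V}, so each is used; only cell 8 can be O, hence cell 8 = O.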